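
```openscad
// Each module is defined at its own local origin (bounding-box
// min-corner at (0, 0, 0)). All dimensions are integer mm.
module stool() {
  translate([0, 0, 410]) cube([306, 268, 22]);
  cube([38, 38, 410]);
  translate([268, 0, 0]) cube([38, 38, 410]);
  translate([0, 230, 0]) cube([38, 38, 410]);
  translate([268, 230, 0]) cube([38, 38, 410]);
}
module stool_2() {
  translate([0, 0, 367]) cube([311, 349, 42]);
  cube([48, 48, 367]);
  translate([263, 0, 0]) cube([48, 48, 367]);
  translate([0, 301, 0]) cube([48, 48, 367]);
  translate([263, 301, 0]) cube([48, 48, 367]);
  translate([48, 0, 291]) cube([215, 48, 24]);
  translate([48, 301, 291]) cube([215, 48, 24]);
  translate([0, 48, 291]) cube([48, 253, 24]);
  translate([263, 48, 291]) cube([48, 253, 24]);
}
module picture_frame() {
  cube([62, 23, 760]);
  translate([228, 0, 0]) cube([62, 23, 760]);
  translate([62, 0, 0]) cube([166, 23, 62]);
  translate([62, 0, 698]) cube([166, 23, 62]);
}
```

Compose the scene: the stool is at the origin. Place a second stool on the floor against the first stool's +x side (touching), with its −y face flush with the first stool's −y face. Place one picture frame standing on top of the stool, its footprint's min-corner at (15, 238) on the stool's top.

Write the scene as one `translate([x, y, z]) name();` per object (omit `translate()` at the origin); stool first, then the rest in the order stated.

stool();
translate([306, 0, 0]) stool_2();
translate([15, 238, 432]) picture_frame();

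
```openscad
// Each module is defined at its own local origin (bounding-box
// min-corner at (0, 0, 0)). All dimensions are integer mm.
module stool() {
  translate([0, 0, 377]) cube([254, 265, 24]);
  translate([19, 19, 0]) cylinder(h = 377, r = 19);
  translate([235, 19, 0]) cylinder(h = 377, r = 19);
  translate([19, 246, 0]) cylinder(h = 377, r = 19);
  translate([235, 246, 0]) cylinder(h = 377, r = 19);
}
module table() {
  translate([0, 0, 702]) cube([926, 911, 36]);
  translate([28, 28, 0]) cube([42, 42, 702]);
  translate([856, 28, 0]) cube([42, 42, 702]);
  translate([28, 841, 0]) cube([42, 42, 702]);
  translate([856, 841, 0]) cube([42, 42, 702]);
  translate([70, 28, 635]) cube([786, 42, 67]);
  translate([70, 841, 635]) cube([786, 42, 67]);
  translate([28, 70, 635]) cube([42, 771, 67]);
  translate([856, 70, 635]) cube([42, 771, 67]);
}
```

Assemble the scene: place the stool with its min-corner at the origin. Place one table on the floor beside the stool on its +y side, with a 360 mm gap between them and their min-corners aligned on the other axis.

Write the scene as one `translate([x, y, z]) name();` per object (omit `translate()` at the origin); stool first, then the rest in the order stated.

stool();
translate([0, 625, 0]) table();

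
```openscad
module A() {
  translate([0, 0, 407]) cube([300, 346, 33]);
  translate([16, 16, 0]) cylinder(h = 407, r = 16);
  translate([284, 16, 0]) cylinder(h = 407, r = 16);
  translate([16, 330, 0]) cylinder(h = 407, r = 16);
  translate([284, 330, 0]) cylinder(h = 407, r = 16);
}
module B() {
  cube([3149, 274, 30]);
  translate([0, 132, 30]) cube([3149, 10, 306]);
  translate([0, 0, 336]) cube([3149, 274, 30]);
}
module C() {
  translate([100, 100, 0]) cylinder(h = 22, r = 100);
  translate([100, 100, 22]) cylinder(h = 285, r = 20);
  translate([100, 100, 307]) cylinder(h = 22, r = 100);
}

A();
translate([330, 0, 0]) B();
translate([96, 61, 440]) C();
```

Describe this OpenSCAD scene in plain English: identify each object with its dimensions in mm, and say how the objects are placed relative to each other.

A is a four-legged stool. The seat is a 300×346×33 mm slab whose top surface is at z = 440 mm; four round legs, each 32 mm in diameter, run from the floor (z = 0) to the underside of the seat, each leg's axis is inset half a diameter from the nearest pair of seat edges (so the leg's bounding box is flush with the corner).

B is an I-beam lying along x, 3149 mm long. Overall section height 366 mm. Two flanges 274 mm wide (y) and 30 mm thick, one on the floor and one at the top; a web 10 mm thick runs between them, centred on the flange width.

C is a spool: two coaxial disc flanges of radius 100 mm and thickness 22 mm, joined by a core cylinder of radius 20 mm and height 285 mm. The lower flange rests on z = 0 and the three cylinders share a vertical axis.

The I-beam is on the floor beside the stool on its +x side. The spool is on top of the stool.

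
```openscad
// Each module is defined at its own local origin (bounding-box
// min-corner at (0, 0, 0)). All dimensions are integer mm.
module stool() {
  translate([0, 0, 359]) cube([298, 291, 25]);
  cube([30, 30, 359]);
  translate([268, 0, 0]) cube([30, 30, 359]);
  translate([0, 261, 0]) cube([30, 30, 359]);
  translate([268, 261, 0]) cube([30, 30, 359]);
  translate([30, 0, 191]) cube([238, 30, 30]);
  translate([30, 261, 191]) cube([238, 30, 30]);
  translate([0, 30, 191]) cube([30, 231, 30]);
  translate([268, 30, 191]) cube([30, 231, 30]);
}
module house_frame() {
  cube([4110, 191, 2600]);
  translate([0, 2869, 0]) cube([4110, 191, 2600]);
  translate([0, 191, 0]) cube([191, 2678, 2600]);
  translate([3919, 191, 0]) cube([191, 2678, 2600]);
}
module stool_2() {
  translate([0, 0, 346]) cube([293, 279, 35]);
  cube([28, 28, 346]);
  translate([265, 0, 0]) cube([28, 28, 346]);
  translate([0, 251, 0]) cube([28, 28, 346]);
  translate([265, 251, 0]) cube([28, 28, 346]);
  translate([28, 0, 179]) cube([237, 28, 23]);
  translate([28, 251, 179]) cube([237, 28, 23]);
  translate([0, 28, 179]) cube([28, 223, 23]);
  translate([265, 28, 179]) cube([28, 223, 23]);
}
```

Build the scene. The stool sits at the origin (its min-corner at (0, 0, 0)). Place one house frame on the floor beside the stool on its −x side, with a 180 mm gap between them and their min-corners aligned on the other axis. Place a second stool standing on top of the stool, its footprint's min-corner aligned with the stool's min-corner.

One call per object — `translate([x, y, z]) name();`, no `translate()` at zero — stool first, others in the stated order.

stool();
translate([-4290, 0, 0]) house_frame();
translate([0, 0, 384]) stool_2();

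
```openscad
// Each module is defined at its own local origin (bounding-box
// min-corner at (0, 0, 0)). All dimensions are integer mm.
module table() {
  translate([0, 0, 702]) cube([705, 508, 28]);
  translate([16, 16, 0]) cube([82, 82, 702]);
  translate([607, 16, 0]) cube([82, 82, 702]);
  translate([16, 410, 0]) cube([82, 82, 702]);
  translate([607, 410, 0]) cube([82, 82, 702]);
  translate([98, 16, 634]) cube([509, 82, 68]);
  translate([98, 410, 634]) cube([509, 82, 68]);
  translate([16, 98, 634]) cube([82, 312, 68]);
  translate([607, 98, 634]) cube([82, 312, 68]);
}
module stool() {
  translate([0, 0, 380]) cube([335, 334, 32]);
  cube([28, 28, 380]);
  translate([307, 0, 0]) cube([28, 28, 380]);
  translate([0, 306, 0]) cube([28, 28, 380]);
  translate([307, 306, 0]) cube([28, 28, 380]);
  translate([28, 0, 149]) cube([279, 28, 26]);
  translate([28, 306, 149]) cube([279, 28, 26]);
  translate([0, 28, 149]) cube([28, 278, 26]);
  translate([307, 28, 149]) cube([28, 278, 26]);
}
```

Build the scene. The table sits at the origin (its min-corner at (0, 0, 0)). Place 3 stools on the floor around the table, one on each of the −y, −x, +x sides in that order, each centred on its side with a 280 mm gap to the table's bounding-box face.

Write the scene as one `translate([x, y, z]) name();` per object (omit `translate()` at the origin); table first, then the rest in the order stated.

table();
translate([185, -614, 0]) stool();
translate([-615, 87, 0]) stool();
translate([985, 87, 0]) stool();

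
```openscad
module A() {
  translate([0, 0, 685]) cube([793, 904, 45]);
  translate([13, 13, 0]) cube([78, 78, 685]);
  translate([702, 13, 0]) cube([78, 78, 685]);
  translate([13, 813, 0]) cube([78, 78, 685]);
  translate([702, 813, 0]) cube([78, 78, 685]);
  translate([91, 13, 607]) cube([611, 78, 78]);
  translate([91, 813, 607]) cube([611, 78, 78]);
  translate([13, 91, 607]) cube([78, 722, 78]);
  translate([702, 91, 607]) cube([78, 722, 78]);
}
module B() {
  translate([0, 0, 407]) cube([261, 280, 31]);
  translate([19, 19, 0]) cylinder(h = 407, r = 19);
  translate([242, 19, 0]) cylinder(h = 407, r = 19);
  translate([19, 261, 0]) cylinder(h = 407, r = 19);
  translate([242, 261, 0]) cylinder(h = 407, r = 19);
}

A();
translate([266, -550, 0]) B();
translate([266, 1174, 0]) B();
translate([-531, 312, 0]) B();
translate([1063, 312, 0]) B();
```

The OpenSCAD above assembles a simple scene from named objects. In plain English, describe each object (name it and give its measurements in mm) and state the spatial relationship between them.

A is a table with a 793×904 mm rectangular top, 45 mm thick, top surface at z = 730 mm, supported by four 78×78 mm square legs, each inset 13 mm from the nearest pair of top edges, running from the floor. Four apron rails, 78 mm thick and 78 mm tall, run between adjacent legs with their top edges flush with the underside of the top and their outer faces flush with the legs' outer faces.

B is a four-legged stool. The seat is 261×280 mm, 31 mm thick, top at z = 438 mm. It stands on four round legs, each 38 mm in diameter, from z = 0 to the seat underside, each leg's axis is inset half a diameter from the nearest pair of seat edges (so the leg's bounding box is flush with the corner).

Four stools sit around the table at the −y, +y, −x, +x sides.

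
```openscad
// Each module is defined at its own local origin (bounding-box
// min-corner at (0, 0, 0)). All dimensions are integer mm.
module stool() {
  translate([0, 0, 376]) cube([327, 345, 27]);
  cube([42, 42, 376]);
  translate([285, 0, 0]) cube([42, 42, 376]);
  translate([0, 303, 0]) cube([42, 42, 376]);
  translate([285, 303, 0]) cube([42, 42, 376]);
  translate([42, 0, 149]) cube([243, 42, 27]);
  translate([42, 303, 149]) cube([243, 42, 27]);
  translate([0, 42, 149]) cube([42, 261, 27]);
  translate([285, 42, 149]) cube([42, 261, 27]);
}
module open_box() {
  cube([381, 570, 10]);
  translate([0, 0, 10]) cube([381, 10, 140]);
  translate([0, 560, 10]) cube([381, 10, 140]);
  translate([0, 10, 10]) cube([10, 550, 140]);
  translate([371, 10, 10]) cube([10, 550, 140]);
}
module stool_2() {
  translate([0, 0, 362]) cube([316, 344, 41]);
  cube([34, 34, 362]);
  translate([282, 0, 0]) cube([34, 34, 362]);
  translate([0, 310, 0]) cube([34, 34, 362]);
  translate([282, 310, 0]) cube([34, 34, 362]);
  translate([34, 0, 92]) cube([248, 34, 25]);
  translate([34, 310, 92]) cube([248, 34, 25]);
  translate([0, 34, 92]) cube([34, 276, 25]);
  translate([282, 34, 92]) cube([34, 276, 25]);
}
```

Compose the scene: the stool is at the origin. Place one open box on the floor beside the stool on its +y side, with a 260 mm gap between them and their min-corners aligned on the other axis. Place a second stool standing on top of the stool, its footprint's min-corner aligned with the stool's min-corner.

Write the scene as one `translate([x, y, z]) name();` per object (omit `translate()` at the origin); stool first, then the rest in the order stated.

stool();
translate([0, 605, 0]) open_box();
translate([0, 0, 403]) stool_2();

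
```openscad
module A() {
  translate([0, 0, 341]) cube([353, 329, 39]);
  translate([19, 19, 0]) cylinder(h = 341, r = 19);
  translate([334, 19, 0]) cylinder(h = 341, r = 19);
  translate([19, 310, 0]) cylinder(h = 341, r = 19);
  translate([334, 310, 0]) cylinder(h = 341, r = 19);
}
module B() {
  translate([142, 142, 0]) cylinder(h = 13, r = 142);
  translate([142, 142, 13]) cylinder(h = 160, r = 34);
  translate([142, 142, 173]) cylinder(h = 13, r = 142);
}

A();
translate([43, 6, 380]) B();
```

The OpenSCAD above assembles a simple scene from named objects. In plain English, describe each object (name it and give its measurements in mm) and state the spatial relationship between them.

A is a four-legged stool. The seat is a 353×329×39 mm slab whose top surface is at z = 380 mm; four round legs, each 38 mm in diameter, run from the floor (z = 0) to the underside of the seat, each leg's axis is inset half a diameter from the nearest pair of seat edges (so the leg's bounding box is flush with the corner).

B is a spool: two coaxial disc flanges of radius 142 mm and thickness 13 mm, joined by a core cylinder of radius 34 mm and height 160 mm. The lower flange rests on z = 0 and the three cylinders share a vertical axis.

The spool is on top of the stool.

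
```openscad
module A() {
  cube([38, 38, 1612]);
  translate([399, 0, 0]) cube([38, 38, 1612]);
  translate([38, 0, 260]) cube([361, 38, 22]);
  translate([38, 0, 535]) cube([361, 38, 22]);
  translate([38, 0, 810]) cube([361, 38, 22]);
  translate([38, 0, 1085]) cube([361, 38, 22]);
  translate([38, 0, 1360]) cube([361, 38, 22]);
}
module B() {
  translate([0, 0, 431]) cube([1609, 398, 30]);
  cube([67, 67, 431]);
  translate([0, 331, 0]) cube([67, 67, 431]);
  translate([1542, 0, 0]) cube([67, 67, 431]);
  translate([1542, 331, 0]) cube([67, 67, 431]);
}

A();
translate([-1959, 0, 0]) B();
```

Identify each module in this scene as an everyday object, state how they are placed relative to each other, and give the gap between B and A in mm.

The bench's nearest face is 350 mm from the ladder's −x face.

A is a ladder. B is a bench. The bench is on the floor beside the ladder on its −x side. The gap between the bench and the ladder is 350 mm.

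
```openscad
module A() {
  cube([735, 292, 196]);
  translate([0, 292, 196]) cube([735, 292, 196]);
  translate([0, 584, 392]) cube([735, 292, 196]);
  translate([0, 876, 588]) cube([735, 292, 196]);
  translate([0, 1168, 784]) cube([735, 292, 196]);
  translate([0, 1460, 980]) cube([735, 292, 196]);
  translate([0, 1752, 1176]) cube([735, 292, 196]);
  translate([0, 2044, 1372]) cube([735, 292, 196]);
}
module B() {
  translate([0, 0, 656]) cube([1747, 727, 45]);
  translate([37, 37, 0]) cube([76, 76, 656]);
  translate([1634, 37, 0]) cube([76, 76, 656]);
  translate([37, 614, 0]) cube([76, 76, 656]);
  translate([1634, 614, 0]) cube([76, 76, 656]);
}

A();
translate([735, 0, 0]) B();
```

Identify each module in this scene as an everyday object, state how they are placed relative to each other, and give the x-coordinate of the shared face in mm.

The staircase's +x face and the table's −x face are both at x = 735 mm.

A is a staircase. B is a table. The table is against the staircase's +x side, with their −y faces flush. The x-coordinate of the shared face is 735 mm.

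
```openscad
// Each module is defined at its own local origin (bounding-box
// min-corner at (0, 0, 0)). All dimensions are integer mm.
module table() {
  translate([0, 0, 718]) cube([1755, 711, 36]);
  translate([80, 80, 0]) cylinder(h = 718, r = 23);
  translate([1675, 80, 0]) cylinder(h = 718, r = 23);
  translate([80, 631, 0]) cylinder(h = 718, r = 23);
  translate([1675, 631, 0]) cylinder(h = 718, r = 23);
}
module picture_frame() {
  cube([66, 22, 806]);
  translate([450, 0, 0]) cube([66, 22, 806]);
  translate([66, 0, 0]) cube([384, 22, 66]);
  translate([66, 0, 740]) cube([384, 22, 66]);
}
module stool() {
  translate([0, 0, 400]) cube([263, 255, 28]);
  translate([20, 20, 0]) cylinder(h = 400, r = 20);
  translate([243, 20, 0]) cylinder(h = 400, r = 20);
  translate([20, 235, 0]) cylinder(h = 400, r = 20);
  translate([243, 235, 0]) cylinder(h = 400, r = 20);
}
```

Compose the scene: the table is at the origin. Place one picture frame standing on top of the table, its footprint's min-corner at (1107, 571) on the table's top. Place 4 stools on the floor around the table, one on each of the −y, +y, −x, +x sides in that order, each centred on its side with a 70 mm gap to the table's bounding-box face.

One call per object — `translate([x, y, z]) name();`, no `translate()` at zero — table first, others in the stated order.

table();
translate([1107, 571, 754]) picture_frame();
translate([746, -325, 0]) stool();
translate([746, 781, 0]) stool();
translate([-333, 228, 0]) stool();
translate([1825, 228, 0]) stool();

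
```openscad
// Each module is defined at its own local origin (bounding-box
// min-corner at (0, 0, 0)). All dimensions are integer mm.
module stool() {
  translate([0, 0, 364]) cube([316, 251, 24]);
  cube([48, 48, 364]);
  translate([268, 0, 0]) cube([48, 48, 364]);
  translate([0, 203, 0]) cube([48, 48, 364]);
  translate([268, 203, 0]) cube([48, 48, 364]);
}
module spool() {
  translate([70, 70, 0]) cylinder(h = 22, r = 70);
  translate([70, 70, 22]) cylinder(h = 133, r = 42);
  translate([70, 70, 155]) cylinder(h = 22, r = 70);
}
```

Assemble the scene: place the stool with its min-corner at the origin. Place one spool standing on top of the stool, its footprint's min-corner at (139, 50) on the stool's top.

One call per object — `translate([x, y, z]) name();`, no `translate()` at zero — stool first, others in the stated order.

stool();
translate([139, 50, 388]) spool();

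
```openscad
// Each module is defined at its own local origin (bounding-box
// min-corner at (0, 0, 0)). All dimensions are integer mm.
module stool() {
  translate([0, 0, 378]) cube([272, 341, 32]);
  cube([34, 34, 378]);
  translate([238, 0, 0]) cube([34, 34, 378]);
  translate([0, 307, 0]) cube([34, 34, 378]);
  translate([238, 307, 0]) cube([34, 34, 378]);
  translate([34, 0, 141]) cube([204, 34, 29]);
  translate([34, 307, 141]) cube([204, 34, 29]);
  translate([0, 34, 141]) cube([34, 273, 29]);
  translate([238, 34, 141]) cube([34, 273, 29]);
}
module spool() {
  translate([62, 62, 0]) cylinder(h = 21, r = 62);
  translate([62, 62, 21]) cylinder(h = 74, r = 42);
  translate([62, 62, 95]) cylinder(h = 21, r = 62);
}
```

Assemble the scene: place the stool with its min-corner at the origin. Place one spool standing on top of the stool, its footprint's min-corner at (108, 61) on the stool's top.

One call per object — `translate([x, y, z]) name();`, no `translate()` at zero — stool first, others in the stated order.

stool();
translate([108, 61, 410]) spool();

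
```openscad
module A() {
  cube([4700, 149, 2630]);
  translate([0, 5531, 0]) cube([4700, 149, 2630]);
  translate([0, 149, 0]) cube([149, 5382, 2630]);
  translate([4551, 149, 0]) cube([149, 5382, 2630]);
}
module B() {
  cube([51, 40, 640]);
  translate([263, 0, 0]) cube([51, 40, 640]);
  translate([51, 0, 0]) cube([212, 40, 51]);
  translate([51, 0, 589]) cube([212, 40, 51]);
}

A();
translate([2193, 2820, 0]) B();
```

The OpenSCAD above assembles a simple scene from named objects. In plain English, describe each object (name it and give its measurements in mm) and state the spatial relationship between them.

A is the wall frame of a small rectangular building: four walls, each 2630 mm tall and 149 mm thick, enclosing a footprint 4700 mm (x) by 5680 mm (y) outside-to-outside, with no floor or roof. The front and back walls (the −y and +y sides) span the full width; the two side walls fit between them.

B is a rectangular picture frame lying in the x–z plane (depth along y). The opening is 212 mm wide (x) by 538 mm tall (z), surrounded by a border 51 mm wide on all four sides. The frame is 40 mm deep and is made of two full-height vertical stiles with two horizontal rails fitted between them.

The picture frame sits inside the house frame, centred.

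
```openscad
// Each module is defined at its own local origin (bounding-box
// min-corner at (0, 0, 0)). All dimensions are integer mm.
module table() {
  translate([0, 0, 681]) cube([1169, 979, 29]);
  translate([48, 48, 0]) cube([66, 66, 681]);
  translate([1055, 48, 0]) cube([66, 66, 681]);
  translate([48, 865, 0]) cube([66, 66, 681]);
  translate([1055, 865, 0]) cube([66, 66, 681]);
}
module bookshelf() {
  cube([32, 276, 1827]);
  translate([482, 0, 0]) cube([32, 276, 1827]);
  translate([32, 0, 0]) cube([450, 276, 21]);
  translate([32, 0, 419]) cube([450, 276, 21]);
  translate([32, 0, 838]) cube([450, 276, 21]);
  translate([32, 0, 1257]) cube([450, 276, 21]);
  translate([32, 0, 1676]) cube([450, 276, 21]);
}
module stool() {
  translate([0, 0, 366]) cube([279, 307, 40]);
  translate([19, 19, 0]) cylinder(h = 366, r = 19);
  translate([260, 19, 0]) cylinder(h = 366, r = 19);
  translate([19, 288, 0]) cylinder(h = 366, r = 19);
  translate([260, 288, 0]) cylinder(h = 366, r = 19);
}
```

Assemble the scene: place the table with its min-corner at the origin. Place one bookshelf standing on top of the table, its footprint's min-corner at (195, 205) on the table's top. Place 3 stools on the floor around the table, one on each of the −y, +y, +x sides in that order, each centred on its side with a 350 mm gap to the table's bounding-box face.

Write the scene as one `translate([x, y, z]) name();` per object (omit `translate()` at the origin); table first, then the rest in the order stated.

table();
translate([195, 205, 710]) bookshelf();
translate([445, -657, 0]) stool();
translate([445, 1329, 0]) stool();
translate([1519, 336, 0]) stool();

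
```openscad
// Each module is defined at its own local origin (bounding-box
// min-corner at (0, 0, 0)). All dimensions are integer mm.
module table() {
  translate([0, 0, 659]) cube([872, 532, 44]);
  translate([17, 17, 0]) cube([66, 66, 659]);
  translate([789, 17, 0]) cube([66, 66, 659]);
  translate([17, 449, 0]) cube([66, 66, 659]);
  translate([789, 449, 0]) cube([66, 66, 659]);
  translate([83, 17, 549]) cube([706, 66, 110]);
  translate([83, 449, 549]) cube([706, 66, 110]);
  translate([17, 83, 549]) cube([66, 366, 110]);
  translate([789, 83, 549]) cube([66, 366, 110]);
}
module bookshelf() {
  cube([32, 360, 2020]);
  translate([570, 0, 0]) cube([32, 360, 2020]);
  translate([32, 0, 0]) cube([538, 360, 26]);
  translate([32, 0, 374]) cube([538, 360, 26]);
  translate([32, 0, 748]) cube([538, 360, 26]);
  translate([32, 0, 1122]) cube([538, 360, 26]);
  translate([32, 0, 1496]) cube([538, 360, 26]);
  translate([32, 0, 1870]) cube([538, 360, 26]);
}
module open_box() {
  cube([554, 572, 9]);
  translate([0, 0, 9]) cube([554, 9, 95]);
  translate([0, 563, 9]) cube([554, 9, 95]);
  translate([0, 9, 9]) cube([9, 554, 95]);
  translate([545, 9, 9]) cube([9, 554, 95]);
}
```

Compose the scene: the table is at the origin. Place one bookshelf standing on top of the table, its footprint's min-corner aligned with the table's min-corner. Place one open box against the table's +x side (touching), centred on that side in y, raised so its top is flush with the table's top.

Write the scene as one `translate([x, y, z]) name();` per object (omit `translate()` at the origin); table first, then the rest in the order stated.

table();
translate([0, 0, 703]) bookshelf();
translate([872, -20, 599]) open_box();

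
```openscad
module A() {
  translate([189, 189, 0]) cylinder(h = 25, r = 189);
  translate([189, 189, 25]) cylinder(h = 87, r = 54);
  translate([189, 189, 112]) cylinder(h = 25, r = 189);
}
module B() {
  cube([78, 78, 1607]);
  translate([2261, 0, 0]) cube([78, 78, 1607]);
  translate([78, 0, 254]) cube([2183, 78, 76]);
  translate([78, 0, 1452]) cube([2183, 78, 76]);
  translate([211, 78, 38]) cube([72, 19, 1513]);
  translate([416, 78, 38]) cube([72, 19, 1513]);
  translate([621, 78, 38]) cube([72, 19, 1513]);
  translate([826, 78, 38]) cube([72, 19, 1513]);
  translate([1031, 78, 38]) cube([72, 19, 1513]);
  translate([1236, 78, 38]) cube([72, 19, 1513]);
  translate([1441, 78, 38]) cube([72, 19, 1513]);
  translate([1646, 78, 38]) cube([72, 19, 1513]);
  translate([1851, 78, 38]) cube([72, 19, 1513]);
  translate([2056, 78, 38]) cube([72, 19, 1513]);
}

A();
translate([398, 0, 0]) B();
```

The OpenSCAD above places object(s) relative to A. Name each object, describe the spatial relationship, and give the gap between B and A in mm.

The fence section's nearest face is 20 mm from the spool's +x face.

A is a spool. B is a fence section. The fence section is on the floor beside the spool on its +x side. The gap between the fence section and the spool is 20 mm.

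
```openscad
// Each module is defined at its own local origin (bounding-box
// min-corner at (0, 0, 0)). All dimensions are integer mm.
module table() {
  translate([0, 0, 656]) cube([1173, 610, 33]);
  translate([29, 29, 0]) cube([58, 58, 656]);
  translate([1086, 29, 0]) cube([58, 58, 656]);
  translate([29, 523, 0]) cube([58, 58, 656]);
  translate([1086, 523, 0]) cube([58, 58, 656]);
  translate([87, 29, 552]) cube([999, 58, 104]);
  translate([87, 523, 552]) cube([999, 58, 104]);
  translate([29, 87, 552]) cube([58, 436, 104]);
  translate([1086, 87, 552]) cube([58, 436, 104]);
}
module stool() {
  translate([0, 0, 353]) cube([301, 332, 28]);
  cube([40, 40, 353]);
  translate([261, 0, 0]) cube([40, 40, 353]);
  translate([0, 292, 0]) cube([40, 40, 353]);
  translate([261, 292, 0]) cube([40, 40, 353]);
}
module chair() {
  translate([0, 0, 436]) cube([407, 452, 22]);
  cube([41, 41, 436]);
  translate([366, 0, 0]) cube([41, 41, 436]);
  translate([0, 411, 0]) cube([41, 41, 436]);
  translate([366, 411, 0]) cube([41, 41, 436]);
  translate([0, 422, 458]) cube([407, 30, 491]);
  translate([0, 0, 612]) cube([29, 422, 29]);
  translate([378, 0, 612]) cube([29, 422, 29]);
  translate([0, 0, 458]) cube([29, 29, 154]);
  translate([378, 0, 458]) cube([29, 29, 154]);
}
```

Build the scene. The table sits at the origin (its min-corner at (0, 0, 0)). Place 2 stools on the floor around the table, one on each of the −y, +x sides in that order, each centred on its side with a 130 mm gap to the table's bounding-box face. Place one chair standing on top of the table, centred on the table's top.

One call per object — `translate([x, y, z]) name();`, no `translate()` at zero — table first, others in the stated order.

table();
translate([436, -462, 0]) stool();
translate([1303, 139, 0]) stool();
translate([383, 79, 689]) chair();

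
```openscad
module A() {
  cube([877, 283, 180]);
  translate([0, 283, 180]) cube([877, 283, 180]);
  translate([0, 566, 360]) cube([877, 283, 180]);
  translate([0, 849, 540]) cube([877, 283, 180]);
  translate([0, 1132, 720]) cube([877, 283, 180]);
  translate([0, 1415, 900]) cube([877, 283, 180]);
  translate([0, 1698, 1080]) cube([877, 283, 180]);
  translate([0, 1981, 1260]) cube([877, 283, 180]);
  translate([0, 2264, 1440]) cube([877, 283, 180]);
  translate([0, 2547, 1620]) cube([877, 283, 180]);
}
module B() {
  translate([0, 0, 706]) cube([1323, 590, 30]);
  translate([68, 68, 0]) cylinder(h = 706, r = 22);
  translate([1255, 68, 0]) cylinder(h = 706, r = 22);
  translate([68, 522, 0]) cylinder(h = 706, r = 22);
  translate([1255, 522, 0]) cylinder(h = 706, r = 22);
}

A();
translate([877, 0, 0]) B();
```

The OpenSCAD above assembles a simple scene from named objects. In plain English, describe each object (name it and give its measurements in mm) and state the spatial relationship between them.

A is a straight staircase of 10 solid steps. Each step is 877 mm wide (x), 283 mm deep (y, the going) and 180 mm tall (the rise). The first step rests on the floor; each subsequent step sits one going further in +y and one rise higher in +z, directly behind and above the previous step with no overlap.

B is a table with a 1323×590 mm rectangular top, 30 mm thick, top surface at z = 736 mm, supported by four round legs of 44 mm diameter, each leg's bounding box inset 46 mm from the nearest pair of top edges, running from the floor.

The table is against the staircase's +x side, with their −y faces flush.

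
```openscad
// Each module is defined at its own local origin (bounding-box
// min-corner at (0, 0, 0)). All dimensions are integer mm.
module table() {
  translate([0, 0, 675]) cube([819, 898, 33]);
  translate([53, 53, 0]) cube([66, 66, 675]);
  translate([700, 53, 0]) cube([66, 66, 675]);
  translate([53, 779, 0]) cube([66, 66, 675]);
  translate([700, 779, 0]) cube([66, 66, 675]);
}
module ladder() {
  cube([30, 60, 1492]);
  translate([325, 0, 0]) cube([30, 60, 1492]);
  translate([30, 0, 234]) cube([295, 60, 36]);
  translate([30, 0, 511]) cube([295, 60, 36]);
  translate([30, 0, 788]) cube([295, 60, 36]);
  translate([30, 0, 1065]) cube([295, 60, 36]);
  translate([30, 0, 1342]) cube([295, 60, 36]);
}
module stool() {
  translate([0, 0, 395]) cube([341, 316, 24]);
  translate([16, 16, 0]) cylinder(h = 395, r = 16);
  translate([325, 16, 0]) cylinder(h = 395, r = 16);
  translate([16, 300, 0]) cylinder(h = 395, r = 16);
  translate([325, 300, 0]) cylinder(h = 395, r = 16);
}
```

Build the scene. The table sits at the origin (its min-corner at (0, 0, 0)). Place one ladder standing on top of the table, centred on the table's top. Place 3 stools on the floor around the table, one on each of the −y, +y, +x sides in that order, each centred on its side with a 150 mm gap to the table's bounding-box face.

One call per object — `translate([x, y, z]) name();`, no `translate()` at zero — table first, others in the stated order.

table();
translate([232, 419, 708]) ladder();
translate([239, -466, 0]) stool();
translate([239, 1048, 0]) stool();
translate([969, 291, 0]) stool();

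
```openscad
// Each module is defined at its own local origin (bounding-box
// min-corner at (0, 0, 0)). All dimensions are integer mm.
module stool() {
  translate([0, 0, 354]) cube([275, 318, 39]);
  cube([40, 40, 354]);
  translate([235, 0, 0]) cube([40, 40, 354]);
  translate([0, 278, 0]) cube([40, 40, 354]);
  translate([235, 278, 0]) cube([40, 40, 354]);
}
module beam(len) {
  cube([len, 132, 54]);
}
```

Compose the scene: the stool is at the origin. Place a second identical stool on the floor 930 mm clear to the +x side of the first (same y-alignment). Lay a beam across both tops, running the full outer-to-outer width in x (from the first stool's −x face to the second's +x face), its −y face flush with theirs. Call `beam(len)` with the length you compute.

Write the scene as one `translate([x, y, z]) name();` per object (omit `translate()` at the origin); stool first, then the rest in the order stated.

stool();
translate([1205, 0, 0]) stool();
translate([0, 0, 393]) beam(1480);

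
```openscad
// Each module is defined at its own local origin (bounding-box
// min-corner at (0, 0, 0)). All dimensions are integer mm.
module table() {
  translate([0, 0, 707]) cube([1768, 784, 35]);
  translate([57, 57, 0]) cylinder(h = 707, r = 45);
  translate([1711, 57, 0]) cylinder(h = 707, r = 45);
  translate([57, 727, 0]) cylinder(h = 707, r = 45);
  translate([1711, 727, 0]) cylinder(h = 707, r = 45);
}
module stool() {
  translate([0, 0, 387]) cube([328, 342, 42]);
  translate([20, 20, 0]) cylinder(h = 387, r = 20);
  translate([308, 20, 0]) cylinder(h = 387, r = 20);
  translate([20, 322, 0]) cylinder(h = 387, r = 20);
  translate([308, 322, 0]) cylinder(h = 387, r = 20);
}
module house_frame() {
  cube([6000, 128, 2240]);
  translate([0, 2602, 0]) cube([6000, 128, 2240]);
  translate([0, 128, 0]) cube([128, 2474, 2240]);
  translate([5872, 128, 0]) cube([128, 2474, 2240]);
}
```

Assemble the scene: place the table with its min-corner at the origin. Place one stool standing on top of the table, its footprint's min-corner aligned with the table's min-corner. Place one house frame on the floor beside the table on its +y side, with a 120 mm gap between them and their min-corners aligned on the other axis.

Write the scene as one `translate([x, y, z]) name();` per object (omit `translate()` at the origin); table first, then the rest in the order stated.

table();
translate([0, 0, 742]) stool();
translate([0, 904, 0]) house_frame();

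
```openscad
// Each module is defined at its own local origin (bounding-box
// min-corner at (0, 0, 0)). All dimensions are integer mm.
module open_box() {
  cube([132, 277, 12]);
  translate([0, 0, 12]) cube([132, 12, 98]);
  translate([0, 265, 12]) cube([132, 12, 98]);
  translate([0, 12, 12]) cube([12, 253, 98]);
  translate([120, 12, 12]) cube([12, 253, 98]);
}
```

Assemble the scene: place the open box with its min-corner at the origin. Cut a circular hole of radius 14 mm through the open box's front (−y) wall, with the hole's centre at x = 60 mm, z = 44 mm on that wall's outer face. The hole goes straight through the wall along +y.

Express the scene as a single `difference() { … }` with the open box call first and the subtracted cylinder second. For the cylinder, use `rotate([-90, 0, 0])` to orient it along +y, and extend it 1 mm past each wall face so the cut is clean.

difference() {
  open_box();
  translate([60, -1, 44]) rotate([-90, 0, 0]) cylinder(h = 14, r = 14);
}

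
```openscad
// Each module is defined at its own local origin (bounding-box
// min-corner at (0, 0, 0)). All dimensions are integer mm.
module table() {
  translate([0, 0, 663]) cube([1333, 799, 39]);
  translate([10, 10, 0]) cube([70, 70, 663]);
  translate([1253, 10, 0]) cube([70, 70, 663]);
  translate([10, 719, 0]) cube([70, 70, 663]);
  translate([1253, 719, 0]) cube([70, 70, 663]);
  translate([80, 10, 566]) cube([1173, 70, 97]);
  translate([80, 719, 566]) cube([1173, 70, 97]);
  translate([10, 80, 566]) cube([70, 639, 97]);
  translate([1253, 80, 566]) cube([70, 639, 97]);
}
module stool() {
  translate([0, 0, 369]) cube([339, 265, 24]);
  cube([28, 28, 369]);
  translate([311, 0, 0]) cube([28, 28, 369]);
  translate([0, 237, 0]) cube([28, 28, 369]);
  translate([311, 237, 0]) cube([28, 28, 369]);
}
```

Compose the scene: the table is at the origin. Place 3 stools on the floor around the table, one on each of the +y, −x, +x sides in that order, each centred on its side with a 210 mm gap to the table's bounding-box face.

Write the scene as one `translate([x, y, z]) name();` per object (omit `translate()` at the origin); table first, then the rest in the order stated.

table();
translate([497, 1009, 0]) stool();
translate([-549, 267, 0]) stool();
translate([1543, 267, 0]) stool();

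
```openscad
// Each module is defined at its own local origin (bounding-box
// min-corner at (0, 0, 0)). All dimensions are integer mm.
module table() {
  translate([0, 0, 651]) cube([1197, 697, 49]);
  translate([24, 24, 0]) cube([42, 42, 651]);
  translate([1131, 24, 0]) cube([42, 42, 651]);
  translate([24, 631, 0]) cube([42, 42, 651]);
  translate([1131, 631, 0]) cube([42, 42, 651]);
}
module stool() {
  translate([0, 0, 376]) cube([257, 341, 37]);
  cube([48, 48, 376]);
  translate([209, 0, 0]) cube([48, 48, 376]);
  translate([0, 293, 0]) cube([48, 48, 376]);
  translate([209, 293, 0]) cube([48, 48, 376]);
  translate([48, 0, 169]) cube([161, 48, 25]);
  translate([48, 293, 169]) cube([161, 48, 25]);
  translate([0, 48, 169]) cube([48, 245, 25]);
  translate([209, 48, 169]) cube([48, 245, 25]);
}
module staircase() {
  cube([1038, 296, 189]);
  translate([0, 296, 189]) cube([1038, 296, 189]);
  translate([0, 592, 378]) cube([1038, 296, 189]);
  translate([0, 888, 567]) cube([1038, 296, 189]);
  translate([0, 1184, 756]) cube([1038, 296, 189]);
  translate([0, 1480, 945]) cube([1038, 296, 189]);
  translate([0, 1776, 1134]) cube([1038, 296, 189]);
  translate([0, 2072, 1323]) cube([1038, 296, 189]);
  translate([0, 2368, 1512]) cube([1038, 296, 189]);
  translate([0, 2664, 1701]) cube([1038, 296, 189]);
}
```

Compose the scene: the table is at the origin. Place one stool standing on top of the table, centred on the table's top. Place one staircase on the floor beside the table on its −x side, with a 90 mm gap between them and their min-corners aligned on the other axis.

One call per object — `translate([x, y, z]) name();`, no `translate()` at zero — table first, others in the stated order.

table();
translate([470, 178, 700]) stool();
translate([-1128, 0, 0]) staircase();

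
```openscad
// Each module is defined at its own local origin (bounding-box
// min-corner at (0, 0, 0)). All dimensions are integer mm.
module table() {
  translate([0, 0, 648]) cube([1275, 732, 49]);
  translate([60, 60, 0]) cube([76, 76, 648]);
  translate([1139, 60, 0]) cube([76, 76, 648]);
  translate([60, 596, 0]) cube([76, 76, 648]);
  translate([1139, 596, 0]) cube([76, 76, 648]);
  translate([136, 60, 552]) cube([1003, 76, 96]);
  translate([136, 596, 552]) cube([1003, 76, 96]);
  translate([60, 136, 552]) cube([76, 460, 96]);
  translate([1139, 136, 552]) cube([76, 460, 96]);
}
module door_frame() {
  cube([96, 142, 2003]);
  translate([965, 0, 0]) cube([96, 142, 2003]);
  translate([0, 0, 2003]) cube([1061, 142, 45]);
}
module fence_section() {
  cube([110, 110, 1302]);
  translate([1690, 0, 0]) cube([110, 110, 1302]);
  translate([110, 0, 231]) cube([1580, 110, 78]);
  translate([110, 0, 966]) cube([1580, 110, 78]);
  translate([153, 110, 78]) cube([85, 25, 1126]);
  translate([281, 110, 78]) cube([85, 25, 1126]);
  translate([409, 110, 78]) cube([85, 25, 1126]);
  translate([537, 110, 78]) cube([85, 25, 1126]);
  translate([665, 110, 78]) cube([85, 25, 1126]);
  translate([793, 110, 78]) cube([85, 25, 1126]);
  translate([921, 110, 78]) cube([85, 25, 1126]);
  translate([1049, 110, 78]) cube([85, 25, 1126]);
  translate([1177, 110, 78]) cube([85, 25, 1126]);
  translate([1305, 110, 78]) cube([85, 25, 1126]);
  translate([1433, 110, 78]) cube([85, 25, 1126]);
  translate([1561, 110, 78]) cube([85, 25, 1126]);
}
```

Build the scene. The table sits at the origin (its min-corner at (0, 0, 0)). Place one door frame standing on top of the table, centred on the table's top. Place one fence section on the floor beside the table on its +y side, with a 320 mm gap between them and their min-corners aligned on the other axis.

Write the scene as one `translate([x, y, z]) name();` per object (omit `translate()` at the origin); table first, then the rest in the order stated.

table();
translate([107, 295, 697]) door_frame();
translate([0, 1052, 0]) fence_section();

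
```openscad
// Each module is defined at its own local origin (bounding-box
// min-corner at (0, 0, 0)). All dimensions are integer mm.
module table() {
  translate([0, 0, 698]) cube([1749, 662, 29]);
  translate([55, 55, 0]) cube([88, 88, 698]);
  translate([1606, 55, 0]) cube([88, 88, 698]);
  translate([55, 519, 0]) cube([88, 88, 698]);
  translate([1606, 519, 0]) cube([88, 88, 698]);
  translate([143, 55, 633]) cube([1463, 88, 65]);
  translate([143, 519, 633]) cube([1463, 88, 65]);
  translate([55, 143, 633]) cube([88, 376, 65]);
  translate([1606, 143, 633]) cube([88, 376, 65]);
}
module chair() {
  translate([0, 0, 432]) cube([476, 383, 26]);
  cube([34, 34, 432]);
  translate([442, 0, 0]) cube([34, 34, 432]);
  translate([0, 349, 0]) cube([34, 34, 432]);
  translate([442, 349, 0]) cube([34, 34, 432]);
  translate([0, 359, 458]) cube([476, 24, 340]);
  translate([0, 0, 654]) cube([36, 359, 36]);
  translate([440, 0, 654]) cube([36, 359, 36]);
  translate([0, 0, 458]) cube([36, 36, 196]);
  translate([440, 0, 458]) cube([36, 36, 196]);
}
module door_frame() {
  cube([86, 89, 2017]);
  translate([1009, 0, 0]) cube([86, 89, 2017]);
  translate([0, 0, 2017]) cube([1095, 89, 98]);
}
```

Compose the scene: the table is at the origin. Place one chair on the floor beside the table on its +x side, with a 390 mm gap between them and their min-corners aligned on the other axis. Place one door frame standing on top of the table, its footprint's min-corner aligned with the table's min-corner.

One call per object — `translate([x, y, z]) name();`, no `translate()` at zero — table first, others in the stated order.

table();
translate([2139, 0, 0]) chair();
translate([0, 0, 727]) door_frame();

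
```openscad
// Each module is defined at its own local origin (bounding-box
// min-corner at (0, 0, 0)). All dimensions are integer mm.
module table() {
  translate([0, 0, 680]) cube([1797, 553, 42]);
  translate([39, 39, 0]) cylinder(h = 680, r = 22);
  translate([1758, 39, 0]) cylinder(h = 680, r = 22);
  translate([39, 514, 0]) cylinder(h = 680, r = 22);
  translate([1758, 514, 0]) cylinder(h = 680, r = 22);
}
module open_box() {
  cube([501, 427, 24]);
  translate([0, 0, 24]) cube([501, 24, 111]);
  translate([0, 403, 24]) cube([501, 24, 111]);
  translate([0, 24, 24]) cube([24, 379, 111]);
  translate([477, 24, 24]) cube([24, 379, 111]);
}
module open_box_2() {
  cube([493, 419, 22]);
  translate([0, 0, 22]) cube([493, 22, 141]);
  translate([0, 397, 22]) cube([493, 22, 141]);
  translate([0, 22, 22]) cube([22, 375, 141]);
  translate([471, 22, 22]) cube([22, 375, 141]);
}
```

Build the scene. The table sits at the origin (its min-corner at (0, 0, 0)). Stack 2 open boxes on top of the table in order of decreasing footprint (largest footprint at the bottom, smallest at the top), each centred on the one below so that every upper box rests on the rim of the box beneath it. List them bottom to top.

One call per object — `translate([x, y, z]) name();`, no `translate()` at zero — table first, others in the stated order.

table();
translate([648, 63, 722]) open_box();
translate([652, 67, 857]) open_box_2();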